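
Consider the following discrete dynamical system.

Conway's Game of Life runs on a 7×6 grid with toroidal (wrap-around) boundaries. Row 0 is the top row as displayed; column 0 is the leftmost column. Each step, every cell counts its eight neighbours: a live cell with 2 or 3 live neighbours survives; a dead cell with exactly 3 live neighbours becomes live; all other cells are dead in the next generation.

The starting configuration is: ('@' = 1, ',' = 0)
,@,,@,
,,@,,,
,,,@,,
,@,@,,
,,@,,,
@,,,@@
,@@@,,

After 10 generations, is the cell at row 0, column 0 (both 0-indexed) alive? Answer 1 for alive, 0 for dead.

0

[0] ,@,,@,
,,@,,,
,,,@,,
,@,@,,
,,@,,,
@,,,@@
,@@@,,
[1] ,@,,,,
,,@@,,
,,,@,,
,,,@,,
@@@@@@
@,,,@@
,@@@,,
[2] ,@,,,,
,,@@,,
,,,@@,
@@,,,@
,@@,,,
,,,,,,
,@@@@@
[3] @@,,,,
,,@@@,
@@,@@@
@@,@@@
,@@,,,
@,,,@,
@@@@@,
[4] @,,,,,
,,,,,,
,,,,,,
,,,,,,
,,@,,,
@,,,@,
,,@@@,
[5] ,,,@,,
,,,,,,
,,,,,,
,,,,,,
,,,,,,
,@@,@@
,@,@@,
[6] ,,@@@,
,,,,,,
,,,,,,
,,,,,,
,,,,,,
@@@,@@
@@,,,@
[7] @@@@@@
,,,@,,
,,,,,,
,,,,,,
@@,,,@
,,@,@,
,,,,,,
[8] @@@@@@
@@,@,@
,,,,,,
@,,,,,
@@,,,@
@@,,,@
@,,,,,
[9] ,,,@,,
,,,@,,
,@,,,@
@@,,,@
,,,,,,
,,,,,,
,,,@,,
[10] ,,@@@,
,,@,@,
,@@,@@
,@,,,@
@,,,,,
,,,,,,
,,,,,,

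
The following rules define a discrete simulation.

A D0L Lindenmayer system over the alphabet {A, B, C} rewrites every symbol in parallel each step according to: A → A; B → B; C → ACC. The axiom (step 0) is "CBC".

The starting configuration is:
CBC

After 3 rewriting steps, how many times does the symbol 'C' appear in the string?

16

[0] CBC
[1] ACCBACC
[2] AACCACCBAACCACC
[3] AAACCACCAACCACCBAAACCACCAACCACC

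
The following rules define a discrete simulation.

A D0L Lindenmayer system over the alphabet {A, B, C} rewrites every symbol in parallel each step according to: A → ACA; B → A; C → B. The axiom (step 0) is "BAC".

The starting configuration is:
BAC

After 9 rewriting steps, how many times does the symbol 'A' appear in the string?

1727

[0] BAC
[1] AACAB
[2] ACAACABACAA
[3] ACABACAACABACAAACABACAACA
[4] ACABACAAACABACAACABACAAACABACAACAACABACAAACABACAACABACA
[5] ACABACAAACABACAACAACABACAAACABACAACABACAAACABACAACAACABACA…ACAACABACAACABACAAACABACAACAACABACAAACABACAACABACAAACABACA  (len 121)
[6] ACABACAAACABACAACAACABACAAACABACAACABACAACABACAAACABACAACA…ACABACAACAACABACAAACABACAACABACAAACABACAACAACABACAAACABACA  (len 267)
[7] ACABACAAACABACAACAACABACAAACABACAACABACAACABACAAACABACAACA…ACAACABACAAACABACAACABACAACABACAAACABACAACAACABACAAACABACA  (len 589)
[8] ACABACAAACABACAACAACABACAAACABACAACABACAACABACAAACABACAACA…ACAACABACAAACABACAACABACAACABACAAACABACAACAACABACAAACABACA  (len 1299)
[9] ACABACAAACABACAACAACABACAAACABACAACABACAACABACAAACABACAACA…ACAACABACAAACABACAACABACAACABACAAACABACAACAACABACAAACABACA  (len 2865)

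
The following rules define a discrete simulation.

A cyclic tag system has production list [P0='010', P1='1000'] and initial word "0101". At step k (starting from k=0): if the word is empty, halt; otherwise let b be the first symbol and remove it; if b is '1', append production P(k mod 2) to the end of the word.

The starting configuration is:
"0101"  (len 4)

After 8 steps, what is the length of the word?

[0] "0101"  (len 4)
[1] "101"  (len 3)
[2] "011000"  (len 6)
[3] "11000"  (len 5)
[4] "10001000"  (len 8)
[5] "0001000010"  (len 10)
[6] "001000010"  (len 9)
[7] "01000010"  (len 8)
[8] "1000010"  (len 7)

7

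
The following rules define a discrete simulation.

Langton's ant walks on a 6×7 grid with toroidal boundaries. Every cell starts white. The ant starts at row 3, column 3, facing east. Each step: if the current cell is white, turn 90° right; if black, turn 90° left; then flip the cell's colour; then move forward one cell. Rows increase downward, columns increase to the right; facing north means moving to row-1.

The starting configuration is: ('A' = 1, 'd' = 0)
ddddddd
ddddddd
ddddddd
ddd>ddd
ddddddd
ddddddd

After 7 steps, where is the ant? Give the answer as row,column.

0) ddddddd
ddddddd
ddddddd
ddd>ddd
ddddddd
ddddddd
1) ddddddd
ddddddd
ddddddd
dddAddd
dddvddd
ddddddd
2) ddddddd
ddddddd
ddddddd
dddAddd
dd<Addd
ddddddd
3) ddddddd
ddddddd
ddddddd
dd^Addd
ddAAddd
ddddddd
4) ddddddd
ddddddd
ddddddd
ddA>ddd
ddAAddd
ddddddd
5) ddddddd
ddddddd
ddd^ddd
ddAdddd
ddAAddd
ddddddd
6) ddddddd
ddddddd
dddA>dd
ddAdddd
ddAAddd
ddddddd
7) ddddddd
ddddddd
dddAAdd
ddAdvdd
ddAAddd
ddddddd

3,4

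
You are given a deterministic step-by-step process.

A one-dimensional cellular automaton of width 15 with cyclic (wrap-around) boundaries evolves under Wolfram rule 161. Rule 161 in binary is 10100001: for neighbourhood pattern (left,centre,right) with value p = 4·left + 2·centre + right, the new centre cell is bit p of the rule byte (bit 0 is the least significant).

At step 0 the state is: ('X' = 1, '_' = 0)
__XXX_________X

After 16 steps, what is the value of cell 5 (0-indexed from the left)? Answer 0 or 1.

1

step 0: __XXX_________X
step 1: ___X__XXXXXXX__
step 2: XX_____XXXXX__X
step 3: X__XXX__XXX____
step 4: ____X____X__XX_
step 5: XXX___XX_______
step 6: _X__X____XXXXX_
step 7: ______XX__XXX__
step 8: XXXXX______X__X
step 9: XXXX__XXXX_____
step 10: _XX____XX__XXX_
step 11: ____XX______X__
step 12: XXX____XXXX___X
step 13: XX__XX__XX__X__
step 14: _______________
step 15: XXXXXXXXXXXXXXX
step 16: XXXXXXXXXXXXXXX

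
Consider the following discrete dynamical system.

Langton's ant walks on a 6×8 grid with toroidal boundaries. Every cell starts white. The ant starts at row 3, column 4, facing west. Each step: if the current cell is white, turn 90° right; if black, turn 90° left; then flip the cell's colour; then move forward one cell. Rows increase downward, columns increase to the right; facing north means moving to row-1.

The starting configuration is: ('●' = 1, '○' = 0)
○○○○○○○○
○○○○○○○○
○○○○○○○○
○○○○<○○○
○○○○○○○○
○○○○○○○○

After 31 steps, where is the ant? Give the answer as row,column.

5,5

t=0: ○○○○○○○○
○○○○○○○○
○○○○○○○○
○○○○<○○○
○○○○○○○○
○○○○○○○○
t=1: ○○○○○○○○
○○○○○○○○
○○○○^○○○
○○○○●○○○
○○○○○○○○
○○○○○○○○
t=2: ○○○○○○○○
○○○○○○○○
○○○○●>○○
○○○○●○○○
○○○○○○○○
○○○○○○○○
t=3: ○○○○○○○○
○○○○○○○○
○○○○●●○○
○○○○●v○○
○○○○○○○○
○○○○○○○○
t=4: ○○○○○○○○
○○○○○○○○
○○○○●●○○
○○○○<●○○
○○○○○○○○
○○○○○○○○
t=5: ○○○○○○○○
○○○○○○○○
○○○○●●○○
○○○○○●○○
○○○○v○○○
○○○○○○○○
t=6: ○○○○○○○○
○○○○○○○○
○○○○●●○○
○○○○○●○○
○○○<●○○○
○○○○○○○○
t=7: ○○○○○○○○
○○○○○○○○
○○○○●●○○
○○○^○●○○
○○○●●○○○
○○○○○○○○
t=8: ○○○○○○○○
○○○○○○○○
○○○○●●○○
○○○●>●○○
○○○●●○○○
○○○○○○○○
t=9: ○○○○○○○○
○○○○○○○○
○○○○●●○○
○○○●●●○○
○○○●v○○○
○○○○○○○○
t=10: ○○○○○○○○
○○○○○○○○
○○○○●●○○
○○○●●●○○
○○○●○>○○
○○○○○○○○
t=11: ○○○○○○○○
○○○○○○○○
○○○○●●○○
○○○●●●○○
○○○●○●○○
○○○○○v○○
t=12: ○○○○○○○○
○○○○○○○○
○○○○●●○○
○○○●●●○○
○○○●○●○○
○○○○<●○○
t=13: ○○○○○○○○
○○○○○○○○
○○○○●●○○
○○○●●●○○
○○○●^●○○
○○○○●●○○
t=14: ○○○○○○○○
○○○○○○○○
○○○○●●○○
○○○●●●○○
○○○●●>○○
○○○○●●○○
t=15: ○○○○○○○○
○○○○○○○○
○○○○●●○○
○○○●●^○○
○○○●●○○○
○○○○●●○○
t=16: ○○○○○○○○
○○○○○○○○
○○○○●●○○
○○○●<○○○
○○○●●○○○
○○○○●●○○
t=17: ○○○○○○○○
○○○○○○○○
○○○○●●○○
○○○●○○○○
○○○●v○○○
○○○○●●○○
t=18: ○○○○○○○○
○○○○○○○○
○○○○●●○○
○○○●○○○○
○○○●○>○○
○○○○●●○○
t=19: ○○○○○○○○
○○○○○○○○
○○○○●●○○
○○○●○○○○
○○○●○●○○
○○○○●v○○
t=20: ○○○○○○○○
○○○○○○○○
○○○○●●○○
○○○●○○○○
○○○●○●○○
○○○○●○>○
t=21: ○○○○○○v○
○○○○○○○○
○○○○●●○○
○○○●○○○○
○○○●○●○○
○○○○●○●○
t=22: ○○○○○<●○
○○○○○○○○
○○○○●●○○
○○○●○○○○
○○○●○●○○
○○○○●○●○
t=23: ○○○○○●●○
○○○○○○○○
○○○○●●○○
○○○●○○○○
○○○●○●○○
○○○○●^●○
t=24: ○○○○○●●○
○○○○○○○○
○○○○●●○○
○○○●○○○○
○○○●○●○○
○○○○●●>○
t=25: ○○○○○●●○
○○○○○○○○
○○○○●●○○
○○○●○○○○
○○○●○●^○
○○○○●●○○
t=26: ○○○○○●●○
○○○○○○○○
○○○○●●○○
○○○●○○○○
○○○●○●●>
○○○○●●○○
t=27: ○○○○○●●○
○○○○○○○○
○○○○●●○○
○○○●○○○○
○○○●○●●●
○○○○●●○v
t=28: ○○○○○●●○
○○○○○○○○
○○○○●●○○
○○○●○○○○
○○○●○●●●
○○○○●●<●
t=29: ○○○○○●●○
○○○○○○○○
○○○○●●○○
○○○●○○○○
○○○●○●^●
○○○○●●●●
t=30: ○○○○○●●○
○○○○○○○○
○○○○●●○○
○○○●○○○○
○○○●○<○●
○○○○●●●●
t=31: ○○○○○●●○
○○○○○○○○
○○○○●●○○
○○○●○○○○
○○○●○○○●
○○○○●v●●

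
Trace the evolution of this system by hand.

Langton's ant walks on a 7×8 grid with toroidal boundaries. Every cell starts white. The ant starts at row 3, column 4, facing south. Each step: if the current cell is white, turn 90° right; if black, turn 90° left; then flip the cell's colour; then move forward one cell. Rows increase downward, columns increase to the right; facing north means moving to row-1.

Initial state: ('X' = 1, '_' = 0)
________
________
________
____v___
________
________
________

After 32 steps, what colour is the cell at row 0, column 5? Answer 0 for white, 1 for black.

1

t=0: ________
________
________
____v___
________
________
________
t=1: ________
________
________
___<X___
________
________
________
t=2: ________
________
___^____
___XX___
________
________
________
t=3: ________
________
___X>___
___XX___
________
________
________
t=4: ________
________
___XX___
___Xv___
________
________
________
t=5: ________
________
___XX___
___X_>__
________
________
________
t=6: ________
________
___XX___
___X_X__
_____v__
________
________
t=7: ________
________
___XX___
___X_X__
____<X__
________
________
t=8: ________
________
___XX___
___X^X__
____XX__
________
________
t=9: ________
________
___XX___
___XX>__
____XX__
________
________
t=10: ________
________
___XX^__
___XX___
____XX__
________
________
t=11: ________
________
___XXX>_
___XX___
____XX__
________
________
t=12: ________
________
___XXXX_
___XX_v_
____XX__
________
________
t=13: ________
________
___XXXX_
___XX<X_
____XX__
________
________
t=14: ________
________
___XX^X_
___XXXX_
____XX__
________
________
t=15: ________
________
___X<_X_
___XXXX_
____XX__
________
________
t=16: ________
________
___X__X_
___XvXX_
____XX__
________
________
t=17: ________
________
___X__X_
___X_>X_
____XX__
________
________
t=18: ________
________
___X_^X_
___X__X_
____XX__
________
________
t=19: ________
________
___X_X>_
___X__X_
____XX__
________
________
t=20: ________
______^_
___X_X__
___X__X_
____XX__
________
________
t=21: ________
______X>
___X_X__
___X__X_
____XX__
________
________
t=22: ________
______XX
___X_X_v
___X__X_
____XX__
________
________
t=23: ________
______XX
___X_X<X
___X__X_
____XX__
________
________
t=24: ________
______^X
___X_XXX
___X__X_
____XX__
________
________
t=25: ________
_____<_X
___X_XXX
___X__X_
____XX__
________
________
t=26: _____^__
_____X_X
___X_XXX
___X__X_
____XX__
________
________
t=27: _____X>_
_____X_X
___X_XXX
___X__X_
____XX__
________
________
t=28: _____XX_
_____XvX
___X_XXX
___X__X_
____XX__
________
________
t=29: _____XX_
_____<XX
___X_XXX
___X__X_
____XX__
________
________
t=30: _____XX_
______XX
___X_vXX
___X__X_
____XX__
________
________
t=31: _____XX_
______XX
___X__>X
___X__X_
____XX__
________
________
t=32: _____XX_
______^X
___X___X
___X__X_
____XX__
________
________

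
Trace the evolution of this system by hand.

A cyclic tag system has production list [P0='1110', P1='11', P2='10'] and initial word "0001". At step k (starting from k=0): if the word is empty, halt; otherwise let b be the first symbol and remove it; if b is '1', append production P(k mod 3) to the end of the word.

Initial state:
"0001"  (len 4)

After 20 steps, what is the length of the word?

k=0  "0001"  (len 4)
k=1  "001"  (len 3)
k=2  "01"  (len 2)
k=3  "1"  (len 1)
k=4  "1110"  (len 4)
k=5  "11011"  (len 5)
k=6  "101110"  (len 6)
k=7  "011101110"  (len 9)
k=8  "11101110"  (len 8)
k=9  "110111010"  (len 9)
k=10  "101110101110"  (len 12)
k=11  "0111010111011"  (len 13)
k=12  "111010111011"  (len 12)
k=13  "110101110111110"  (len 15)
k=14  "1010111011111011"  (len 16)
k=15  "01011101111101110"  (len 17)
k=16  "1011101111101110"  (len 16)
k=17  "01110111110111011"  (len 17)
k=18  "1110111110111011"  (len 16)
k=19  "1101111101110111110"  (len 19)
k=20  "10111110111011111011"  (len 20)

20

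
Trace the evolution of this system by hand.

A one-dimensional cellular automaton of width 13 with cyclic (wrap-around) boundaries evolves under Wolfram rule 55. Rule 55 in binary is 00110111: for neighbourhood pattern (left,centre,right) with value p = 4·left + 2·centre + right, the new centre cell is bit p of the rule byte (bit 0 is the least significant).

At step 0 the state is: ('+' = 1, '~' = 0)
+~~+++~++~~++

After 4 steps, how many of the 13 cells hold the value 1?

9

gen 0: +~~+++~++~~++
gen 1: ~++~~~+~~++~~
gen 2: +~~++++++~~++
gen 3: ~++~~~~~~++~~
gen 4: +~~++++++~~++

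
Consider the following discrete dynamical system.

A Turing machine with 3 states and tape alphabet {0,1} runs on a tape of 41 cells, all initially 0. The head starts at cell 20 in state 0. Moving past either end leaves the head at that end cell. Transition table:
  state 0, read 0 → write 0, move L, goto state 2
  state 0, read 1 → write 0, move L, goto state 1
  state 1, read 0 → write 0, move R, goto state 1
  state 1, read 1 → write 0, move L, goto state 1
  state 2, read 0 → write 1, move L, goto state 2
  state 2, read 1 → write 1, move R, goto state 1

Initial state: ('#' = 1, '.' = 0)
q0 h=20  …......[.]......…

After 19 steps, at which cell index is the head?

[0] q0 h=20  …......[.]......…
[1] q2 h=19  …......[.]......…
[2] q2 h=18  …......[.]#.....…
[3] q2 h=17  …......[.]##....…
[4] q2 h=16  …......[.]###...…
[5] q2 h=15  …......[.]####..…
[6] q2 h=14  …......[.]#####.…
[7] q2 h=13  …......[.]######…
[8] q2 h=12  …......[.]######…
[9] q2 h=11  …......[.]######…
[10] q2 h=10  …......[.]######…
[11] q2 h= 9  …......[.]######…
[12] q2 h= 8  …......[.]######…
[13] q2 h= 7  …......[.]######…
[14] q2 h= 6  |......[.]######…
[15] q2 h= 5  |.....[.]######…
[16] q2 h= 4  |....[.]######…
[17] q2 h= 3  |...[.]######…
[18] q2 h= 2  |..[.]######…
[19] q2 h= 1  |.[.]######…

1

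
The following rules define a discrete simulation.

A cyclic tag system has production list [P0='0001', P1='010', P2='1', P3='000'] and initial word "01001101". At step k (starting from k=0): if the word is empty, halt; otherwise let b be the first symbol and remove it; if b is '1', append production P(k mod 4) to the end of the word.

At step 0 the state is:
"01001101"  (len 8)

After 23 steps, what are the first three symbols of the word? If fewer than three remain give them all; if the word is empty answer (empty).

010

k=0  "01001101"  (len 8)
k=1  "1001101"  (len 7)
k=2  "001101010"  (len 9)
k=3  "01101010"  (len 8)
k=4  "1101010"  (len 7)
k=5  "1010100001"  (len 10)
k=6  "010100001010"  (len 12)
k=7  "10100001010"  (len 11)
k=8  "0100001010000"  (len 13)
k=9  "100001010000"  (len 12)
k=10  "00001010000010"  (len 14)
k=11  "0001010000010"  (len 13)
k=12  "001010000010"  (len 12)
k=13  "01010000010"  (len 11)
k=14  "1010000010"  (len 10)
k=15  "0100000101"  (len 10)
k=16  "100000101"  (len 9)
k=17  "000001010001"  (len 12)
k=18  "00001010001"  (len 11)
k=19  "0001010001"  (len 10)
k=20  "001010001"  (len 9)
k=21  "01010001"  (len 8)
k=22  "1010001"  (len 7)
k=23  "0100011"  (len 7)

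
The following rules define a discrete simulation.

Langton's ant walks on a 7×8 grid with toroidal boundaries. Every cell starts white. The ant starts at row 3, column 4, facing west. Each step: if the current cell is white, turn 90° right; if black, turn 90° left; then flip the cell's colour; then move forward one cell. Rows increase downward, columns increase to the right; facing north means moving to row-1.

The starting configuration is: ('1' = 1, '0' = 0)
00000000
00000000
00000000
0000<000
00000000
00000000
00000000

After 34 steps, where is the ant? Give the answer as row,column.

4,7

step 0: 00000000
00000000
00000000
0000<000
00000000
00000000
00000000
step 1: 00000000
00000000
0000^000
00001000
00000000
00000000
00000000
step 2: 00000000
00000000
00001>00
00001000
00000000
00000000
00000000
step 3: 00000000
00000000
00001100
00001v00
00000000
00000000
00000000
step 4: 00000000
00000000
00001100
0000<100
00000000
00000000
00000000
step 5: 00000000
00000000
00001100
00000100
0000v000
00000000
00000000
step 6: 00000000
00000000
00001100
00000100
000<1000
00000000
00000000
step 7: 00000000
00000000
00001100
000^0100
00011000
00000000
00000000
step 8: 00000000
00000000
00001100
0001>100
00011000
00000000
00000000
step 9: 00000000
00000000
00001100
00011100
0001v000
00000000
00000000
step 10: 00000000
00000000
00001100
00011100
00010>00
00000000
00000000
step 11: 00000000
00000000
00001100
00011100
00010100
00000v00
00000000
step 12: 00000000
00000000
00001100
00011100
00010100
0000<100
00000000
step 13: 00000000
00000000
00001100
00011100
0001^100
00001100
00000000
step 14: 00000000
00000000
00001100
00011100
00011>00
00001100
00000000
step 15: 00000000
00000000
00001100
00011^00
00011000
00001100
00000000
step 16: 00000000
00000000
00001100
0001<000
00011000
00001100
00000000
step 17: 00000000
00000000
00001100
00010000
0001v000
00001100
00000000
step 18: 00000000
00000000
00001100
00010000
00010>00
00001100
00000000
step 19: 00000000
00000000
00001100
00010000
00010100
00001v00
00000000
step 20: 00000000
00000000
00001100
00010000
00010100
000010>0
00000000
step 21: 00000000
00000000
00001100
00010000
00010100
00001010
000000v0
step 22: 00000000
00000000
00001100
00010000
00010100
00001010
00000<10
step 23: 00000000
00000000
00001100
00010000
00010100
00001^10
00000110
step 24: 00000000
00000000
00001100
00010000
00010100
000011>0
00000110
step 25: 00000000
00000000
00001100
00010000
000101^0
00001100
00000110
step 26: 00000000
00000000
00001100
00010000
0001011>
00001100
00000110
step 27: 00000000
00000000
00001100
00010000
00010111
0000110v
00000110
step 28: 00000000
00000000
00001100
00010000
00010111
000011<1
00000110
step 29: 00000000
00000000
00001100
00010000
000101^1
00001111
00000110
step 30: 00000000
00000000
00001100
00010000
00010<01
00001111
00000110
step 31: 00000000
00000000
00001100
00010000
00010001
00001v11
00000110
step 32: 00000000
00000000
00001100
00010000
00010001
000010>1
00000110
step 33: 00000000
00000000
00001100
00010000
000100^1
00001001
00000110
step 34: 00000000
00000000
00001100
00010000
0001001>
00001001
00000110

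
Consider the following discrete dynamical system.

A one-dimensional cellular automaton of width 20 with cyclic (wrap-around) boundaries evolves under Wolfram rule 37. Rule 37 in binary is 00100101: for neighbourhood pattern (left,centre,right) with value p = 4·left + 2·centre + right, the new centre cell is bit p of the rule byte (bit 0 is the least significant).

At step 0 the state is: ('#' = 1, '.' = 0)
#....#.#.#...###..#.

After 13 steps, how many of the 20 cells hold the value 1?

0) #....#.#.#...###..#.
1) #.##.#####.#......##
2) .#..#.....##.####...
3) .#..#.###...#.....##
4) ##..##....#.#.###...
5) .......##.####....#.
6) ######...#.....##.#.
7) .......#.#.###...###
8) .#####.####....#....
9) ......#.....##.#.###
10) .####.#.###...###...
11) .....###....#.....##
12) .###.....##.#.###...
13) .....###...###....##

8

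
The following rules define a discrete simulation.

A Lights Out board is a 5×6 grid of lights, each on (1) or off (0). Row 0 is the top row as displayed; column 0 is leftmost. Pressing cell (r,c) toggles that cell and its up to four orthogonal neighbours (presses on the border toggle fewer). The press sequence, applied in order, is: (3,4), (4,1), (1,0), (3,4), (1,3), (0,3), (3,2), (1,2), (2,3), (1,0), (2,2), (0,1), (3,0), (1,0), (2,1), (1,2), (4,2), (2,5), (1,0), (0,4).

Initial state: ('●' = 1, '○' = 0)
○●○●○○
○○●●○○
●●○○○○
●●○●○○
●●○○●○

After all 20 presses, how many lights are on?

17

0) ○●○●○○
○○●●○○
●●○○○○
●●○●○○
●●○○●○
1) ○●○●○○
○○●●○○
●●○○●○
●●○○●●
●●○○○○
2) ○●○●○○
○○●●○○
●●○○●○
●○○○●●
○○●○○○
3) ●●○●○○
●●●●○○
○●○○●○
●○○○●●
○○●○○○
4) ●●○●○○
●●●●○○
○●○○○○
●○○●○○
○○●○●○
5) ●●○○○○
●●○○●○
○●○●○○
●○○●○○
○○●○●○
6) ●●●●●○
●●○●●○
○●○●○○
●○○●○○
○○●○●○
7) ●●●●●○
●●○●●○
○●●●○○
●●●○○○
○○○○●○
8) ●●○●●○
●○●○●○
○●○●○○
●●●○○○
○○○○●○
9) ●●○●●○
●○●●●○
○●●○●○
●●●●○○
○○○○●○
10) ○●○●●○
○●●●●○
●●●○●○
●●●●○○
○○○○●○
11) ○●○●●○
○●○●●○
●○○●●○
●●○●○○
○○○○●○
12) ●○●●●○
○○○●●○
●○○●●○
●●○●○○
○○○○●○
13) ●○●●●○
○○○●●○
○○○●●○
○○○●○○
●○○○●○
14) ○○●●●○
●●○●●○
●○○●●○
○○○●○○
●○○○●○
15) ○○●●●○
●○○●●○
○●●●●○
○●○●○○
●○○○●○
16) ○○○●●○
●●●○●○
○●○●●○
○●○●○○
●○○○●○
17) ○○○●●○
●●●○●○
○●○●●○
○●●●○○
●●●●●○
18) ○○○●●○
●●●○●●
○●○●○●
○●●●○●
●●●●●○
19) ●○○●●○
○○●○●●
●●○●○●
○●●●○●
●●●●●○
20) ●○○○○●
○○●○○●
●●○●○●
○●●●○●
●●●●●○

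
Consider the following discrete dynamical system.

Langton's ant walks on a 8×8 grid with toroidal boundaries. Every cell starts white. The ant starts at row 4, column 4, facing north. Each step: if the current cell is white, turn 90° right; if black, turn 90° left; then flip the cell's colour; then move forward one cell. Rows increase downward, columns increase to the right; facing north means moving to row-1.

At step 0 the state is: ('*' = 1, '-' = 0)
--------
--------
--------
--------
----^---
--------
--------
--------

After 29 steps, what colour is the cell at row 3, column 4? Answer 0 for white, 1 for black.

0) --------
--------
--------
--------
----^---
--------
--------
--------
1) --------
--------
--------
--------
----*>--
--------
--------
--------
2) --------
--------
--------
--------
----**--
-----v--
--------
--------
3) --------
--------
--------
--------
----**--
----<*--
--------
--------
4) --------
--------
--------
--------
----^*--
----**--
--------
--------
5) --------
--------
--------
--------
---<-*--
----**--
--------
--------
6) --------
--------
--------
---^----
---*-*--
----**--
--------
--------
7) --------
--------
--------
---*>---
---*-*--
----**--
--------
--------
8) --------
--------
--------
---**---
---*v*--
----**--
--------
--------
9) --------
--------
--------
---**---
---<**--
----**--
--------
--------
10) --------
--------
--------
---**---
----**--
---v**--
--------
--------
11) --------
--------
--------
---**---
----**--
--<***--
--------
--------
12) --------
--------
--------
---**---
--^-**--
--****--
--------
--------
13) --------
--------
--------
---**---
--*>**--
--****--
--------
--------
14) --------
--------
--------
---**---
--****--
--*v**--
--------
--------
15) --------
--------
--------
---**---
--****--
--*->*--
--------
--------
16) --------
--------
--------
---**---
--**^*--
--*--*--
--------
--------
17) --------
--------
--------
---**---
--*<-*--
--*--*--
--------
--------
18) --------
--------
--------
---**---
--*--*--
--*v-*--
--------
--------
19) --------
--------
--------
---**---
--*--*--
--<*-*--
--------
--------
20) --------
--------
--------
---**---
--*--*--
---*-*--
--v-----
--------
21) --------
--------
--------
---**---
--*--*--
---*-*--
-<*-----
--------
22) --------
--------
--------
---**---
--*--*--
-^-*-*--
-**-----
--------
23) --------
--------
--------
---**---
--*--*--
-*>*-*--
-**-----
--------
24) --------
--------
--------
---**---
--*--*--
-***-*--
-*v-----
--------
25) --------
--------
--------
---**---
--*--*--
-***-*--
-*->----
--------
26) --------
--------
--------
---**---
--*--*--
-***-*--
-*-*----
---v----
27) --------
--------
--------
---**---
--*--*--
-***-*--
-*-*----
--<*----
28) --------
--------
--------
---**---
--*--*--
-***-*--
-*^*----
--**----
29) --------
--------
--------
---**---
--*--*--
-***-*--
-**>----
--**----

1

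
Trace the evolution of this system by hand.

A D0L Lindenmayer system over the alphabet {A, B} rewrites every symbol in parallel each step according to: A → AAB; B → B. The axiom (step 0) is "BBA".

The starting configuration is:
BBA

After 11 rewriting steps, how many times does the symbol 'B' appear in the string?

2049

k=0  BBA
k=1  BBAAB
k=2  BBAABAABB
k=3  BBAABAABBAABAABBB
k=4  BBAABAABBAABAABBBAABAABBAABAABBBB
k=5  BBAABAABBAABAABBBAABAABBAABAABBBBAABAABBAABAABBBAABAABBAABAABBBBB
k=6  BBAABAABBAABAABBBAABAABBAABAABBBBAABAABBAABAABBBAABAABBAAB…BAABAABBBAABAABBAABAABBBBAABAABBAABAABBBAABAABBAABAABBBBBB  (len 129)
k=7  BBAABAABBAABAABBBAABAABBAABAABBBBAABAABBAABAABBBAABAABBAAB…AABAABBBAABAABBAABAABBBBAABAABBAABAABBBAABAABBAABAABBBBBBB  (len 257)
k=8  BBAABAABBAABAABBBAABAABBAABAABBBBAABAABBAABAABBBAABAABBAAB…ABAABBBAABAABBAABAABBBBAABAABBAABAABBBAABAABBAABAABBBBBBBB  (len 513)
k=9  BBAABAABBAABAABBBAABAABBAABAABBBBAABAABBAABAABBBAABAABBAAB…BAABBBAABAABBAABAABBBBAABAABBAABAABBBAABAABBAABAABBBBBBBBB  (len 1025)
k=10  BBAABAABBAABAABBBAABAABBAABAABBBBAABAABBAABAABBBAABAABBAAB…AABBBAABAABBAABAABBBBAABAABBAABAABBBAABAABBAABAABBBBBBBBBB  (len 2049)
k=11  BBAABAABBAABAABBBAABAABBAABAABBBBAABAABBAABAABBBAABAABBAAB…ABBBAABAABBAABAABBBBAABAABBAABAABBBAABAABBAABAABBBBBBBBBBB  (len 4097)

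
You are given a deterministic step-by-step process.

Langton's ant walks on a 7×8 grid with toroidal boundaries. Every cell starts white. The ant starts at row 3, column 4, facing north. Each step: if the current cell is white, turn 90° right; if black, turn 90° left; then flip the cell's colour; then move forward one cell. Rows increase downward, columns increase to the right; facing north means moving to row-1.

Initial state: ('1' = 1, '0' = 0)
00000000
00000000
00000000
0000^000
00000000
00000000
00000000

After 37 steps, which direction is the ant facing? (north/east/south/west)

west

gen 0: 00000000
00000000
00000000
0000^000
00000000
00000000
00000000
gen 1: 00000000
00000000
00000000
00001>00
00000000
00000000
00000000
gen 2: 00000000
00000000
00000000
00001100
00000v00
00000000
00000000
gen 3: 00000000
00000000
00000000
00001100
0000<100
00000000
00000000
gen 4: 00000000
00000000
00000000
0000^100
00001100
00000000
00000000
gen 5: 00000000
00000000
00000000
000<0100
00001100
00000000
00000000
gen 6: 00000000
00000000
000^0000
00010100
00001100
00000000
00000000
gen 7: 00000000
00000000
0001>000
00010100
00001100
00000000
00000000
gen 8: 00000000
00000000
00011000
0001v100
00001100
00000000
00000000
gen 9: 00000000
00000000
00011000
000<1100
00001100
00000000
00000000
gen 10: 00000000
00000000
00011000
00001100
000v1100
00000000
00000000
gen 11: 00000000
00000000
00011000
00001100
00<11100
00000000
00000000
gen 12: 00000000
00000000
00011000
00^01100
00111100
00000000
00000000
gen 13: 00000000
00000000
00011000
001>1100
00111100
00000000
00000000
gen 14: 00000000
00000000
00011000
00111100
001v1100
00000000
00000000
gen 15: 00000000
00000000
00011000
00111100
0010>100
00000000
00000000
gen 16: 00000000
00000000
00011000
0011^100
00100100
00000000
00000000
gen 17: 00000000
00000000
00011000
001<0100
00100100
00000000
00000000
gen 18: 00000000
00000000
00011000
00100100
001v0100
00000000
00000000
gen 19: 00000000
00000000
00011000
00100100
00<10100
00000000
00000000
gen 20: 00000000
00000000
00011000
00100100
00010100
00v00000
00000000
gen 21: 00000000
00000000
00011000
00100100
00010100
0<100000
00000000
gen 22: 00000000
00000000
00011000
00100100
0^010100
01100000
00000000
gen 23: 00000000
00000000
00011000
00100100
01>10100
01100000
00000000
gen 24: 00000000
00000000
00011000
00100100
01110100
01v00000
00000000
gen 25: 00000000
00000000
00011000
00100100
01110100
010>0000
00000000
gen 26: 00000000
00000000
00011000
00100100
01110100
01010000
000v0000
gen 27: 00000000
00000000
00011000
00100100
01110100
01010000
00<10000
gen 28: 00000000
00000000
00011000
00100100
01110100
01^10000
00110000
gen 29: 00000000
00000000
00011000
00100100
01110100
011>0000
00110000
gen 30: 00000000
00000000
00011000
00100100
011^0100
01100000
00110000
gen 31: 00000000
00000000
00011000
00100100
01<00100
01100000
00110000
gen 32: 00000000
00000000
00011000
00100100
01000100
01v00000
00110000
gen 33: 00000000
00000000
00011000
00100100
01000100
010>0000
00110000
gen 34: 00000000
00000000
00011000
00100100
01000100
01010000
001v0000
gen 35: 00000000
00000000
00011000
00100100
01000100
01010000
0010>000
gen 36: 0000v000
00000000
00011000
00100100
01000100
01010000
00101000
gen 37: 000<1000
00000000
00011000
00100100
01000100
01010000
00101000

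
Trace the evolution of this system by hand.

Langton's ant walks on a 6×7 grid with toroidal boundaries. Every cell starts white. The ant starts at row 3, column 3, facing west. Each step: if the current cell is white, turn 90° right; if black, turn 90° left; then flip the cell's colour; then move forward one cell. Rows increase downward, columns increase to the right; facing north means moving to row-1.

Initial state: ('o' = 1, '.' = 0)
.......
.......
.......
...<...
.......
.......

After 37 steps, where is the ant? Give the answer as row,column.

gen 0: .......
.......
.......
...<...
.......
.......
gen 1: .......
.......
...^...
...o...
.......
.......
gen 2: .......
.......
...o>..
...o...
.......
.......
gen 3: .......
.......
...oo..
...ov..
.......
.......
gen 4: .......
.......
...oo..
...<o..
.......
.......
gen 5: .......
.......
...oo..
....o..
...v...
.......
gen 6: .......
.......
...oo..
....o..
..<o...
.......
gen 7: .......
.......
...oo..
..^.o..
..oo...
.......
gen 8: .......
.......
...oo..
..o>o..
..oo...
.......
gen 9: .......
.......
...oo..
..ooo..
..ov...
.......
gen 10: .......
.......
...oo..
..ooo..
..o.>..
.......
gen 11: .......
.......
...oo..
..ooo..
..o.o..
....v..
gen 12: .......
.......
...oo..
..ooo..
..o.o..
...<o..
gen 13: .......
.......
...oo..
..ooo..
..o^o..
...oo..
gen 14: .......
.......
...oo..
..ooo..
..oo>..
...oo..
gen 15: .......
.......
...oo..
..oo^..
..oo...
...oo..
gen 16: .......
.......
...oo..
..o<...
..oo...
...oo..
gen 17: .......
.......
...oo..
..o....
..ov...
...oo..
gen 18: .......
.......
...oo..
..o....
..o.>..
...oo..
gen 19: .......
.......
...oo..
..o....
..o.o..
...ov..
gen 20: .......
.......
...oo..
..o....
..o.o..
...o.>.
gen 21: .....v.
.......
...oo..
..o....
..o.o..
...o.o.
gen 22: ....<o.
.......
...oo..
..o....
..o.o..
...o.o.
gen 23: ....oo.
.......
...oo..
..o....
..o.o..
...o^o.
gen 24: ....oo.
.......
...oo..
..o....
..o.o..
...oo>.
gen 25: ....oo.
.......
...oo..
..o....
..o.o^.
...oo..
gen 26: ....oo.
.......
...oo..
..o....
..o.oo>
...oo..
gen 27: ....oo.
.......
...oo..
..o....
..o.ooo
...oo.v
gen 28: ....oo.
.......
...oo..
..o....
..o.ooo
...oo<o
gen 29: ....oo.
.......
...oo..
..o....
..o.o^o
...oooo
gen 30: ....oo.
.......
...oo..
..o....
..o.<.o
...oooo
gen 31: ....oo.
.......
...oo..
..o....
..o...o
...ovoo
gen 32: ....oo.
.......
...oo..
..o....
..o...o
...o.>o
gen 33: ....oo.
.......
...oo..
..o....
..o..^o
...o..o
gen 34: ....oo.
.......
...oo..
..o....
..o..o>
...o..o
gen 35: ....oo.
.......
...oo..
..o...^
..o..o.
...o..o
gen 36: ....oo.
.......
...oo..
>.o...o
..o..o.
...o..o
gen 37: ....oo.
.......
...oo..
o.o...o
v.o..o.
...o..o

4,0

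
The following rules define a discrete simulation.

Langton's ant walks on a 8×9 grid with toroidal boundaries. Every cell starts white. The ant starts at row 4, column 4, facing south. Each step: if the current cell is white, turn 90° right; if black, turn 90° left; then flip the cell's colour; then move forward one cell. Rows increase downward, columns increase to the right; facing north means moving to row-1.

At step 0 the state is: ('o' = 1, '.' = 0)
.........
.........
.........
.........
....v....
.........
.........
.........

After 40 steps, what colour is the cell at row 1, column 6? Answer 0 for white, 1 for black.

1

t=0: .........
.........
.........
.........
....v....
.........
.........
.........
t=1: .........
.........
.........
.........
...<o....
.........
.........
.........
t=2: .........
.........
.........
...^.....
...oo....
.........
.........
.........
t=3: .........
.........
.........
...o>....
...oo....
.........
.........
.........
t=4: .........
.........
.........
...oo....
...ov....
.........
.........
.........
t=5: .........
.........
.........
...oo....
...o.>...
.........
.........
.........
t=6: .........
.........
.........
...oo....
...o.o...
.....v...
.........
.........
t=7: .........
.........
.........
...oo....
...o.o...
....<o...
.........
.........
t=8: .........
.........
.........
...oo....
...o^o...
....oo...
.........
.........
t=9: .........
.........
.........
...oo....
...oo>...
....oo...
.........
.........
t=10: .........
.........
.........
...oo^...
...oo....
....oo...
.........
.........
t=11: .........
.........
.........
...ooo>..
...oo....
....oo...
.........
.........
t=12: .........
.........
.........
...oooo..
...oo.v..
....oo...
.........
.........
t=13: .........
.........
.........
...oooo..
...oo<o..
....oo...
.........
.........
t=14: .........
.........
.........
...oo^o..
...oooo..
....oo...
.........
.........
t=15: .........
.........
.........
...o<.o..
...oooo..
....oo...
.........
.........
t=16: .........
.........
.........
...o..o..
...ovoo..
....oo...
.........
.........
t=17: .........
.........
.........
...o..o..
...o.>o..
....oo...
.........
.........
t=18: .........
.........
.........
...o.^o..
...o..o..
....oo...
.........
.........
t=19: .........
.........
.........
...o.o>..
...o..o..
....oo...
.........
.........
t=20: .........
.........
......^..
...o.o...
...o..o..
....oo...
.........
.........
t=21: .........
.........
......o>.
...o.o...
...o..o..
....oo...
.........
.........
t=22: .........
.........
......oo.
...o.o.v.
...o..o..
....oo...
.........
.........
t=23: .........
.........
......oo.
...o.o<o.
...o..o..
....oo...
.........
.........
t=24: .........
.........
......^o.
...o.ooo.
...o..o..
....oo...
.........
.........
t=25: .........
.........
.....<.o.
...o.ooo.
...o..o..
....oo...
.........
.........
t=26: .........
.....^...
.....o.o.
...o.ooo.
...o..o..
....oo...
.........
.........
t=27: .........
.....o>..
.....o.o.
...o.ooo.
...o..o..
....oo...
.........
.........
t=28: .........
.....oo..
.....ovo.
...o.ooo.
...o..o..
....oo...
.........
.........
t=29: .........
.....oo..
.....<oo.
...o.ooo.
...o..o..
....oo...
.........
.........
t=30: .........
.....oo..
......oo.
...o.voo.
...o..o..
....oo...
.........
.........
t=31: .........
.....oo..
......oo.
...o..>o.
...o..o..
....oo...
.........
.........
t=32: .........
.....oo..
......^o.
...o...o.
...o..o..
....oo...
.........
.........
t=33: .........
.....oo..
.....<.o.
...o...o.
...o..o..
....oo...
.........
.........
t=34: .........
.....^o..
.....o.o.
...o...o.
...o..o..
....oo...
.........
.........
t=35: .........
....<.o..
.....o.o.
...o...o.
...o..o..
....oo...
.........
.........
t=36: ....^....
....o.o..
.....o.o.
...o...o.
...o..o..
....oo...
.........
.........
t=37: ....o>...
....o.o..
.....o.o.
...o...o.
...o..o..
....oo...
.........
.........
t=38: ....oo...
....ovo..
.....o.o.
...o...o.
...o..o..
....oo...
.........
.........
t=39: ....oo...
....<oo..
.....o.o.
...o...o.
...o..o..
....oo...
.........
.........
t=40: ....oo...
.....oo..
....vo.o.
...o...o.
...o..o..
....oo...
.........
.........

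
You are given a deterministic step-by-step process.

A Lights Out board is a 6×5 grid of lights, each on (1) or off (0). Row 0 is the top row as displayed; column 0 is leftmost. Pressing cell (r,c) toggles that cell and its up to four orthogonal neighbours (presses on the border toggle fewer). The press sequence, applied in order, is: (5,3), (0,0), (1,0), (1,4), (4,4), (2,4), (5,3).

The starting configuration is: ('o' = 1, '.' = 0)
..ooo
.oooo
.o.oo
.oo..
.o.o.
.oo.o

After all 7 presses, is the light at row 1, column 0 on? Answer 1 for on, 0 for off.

0

0) ..ooo
.oooo
.o.oo
.oo..
.o.o.
.oo.o
1) ..ooo
.oooo
.o.oo
.oo..
.o...
.o.o.
2) ooooo
ooooo
.o.oo
.oo..
.o...
.o.o.
3) .oooo
..ooo
oo.oo
.oo..
.o...
.o.o.
4) .ooo.
..o..
oo.o.
.oo..
.o...
.o.o.
5) .ooo.
..o..
oo.o.
.oo.o
.o.oo
.o.oo
6) .ooo.
..o.o
oo..o
.oo..
.o.oo
.o.oo
7) .ooo.
..o.o
oo..o
.oo..
.o..o
.oo..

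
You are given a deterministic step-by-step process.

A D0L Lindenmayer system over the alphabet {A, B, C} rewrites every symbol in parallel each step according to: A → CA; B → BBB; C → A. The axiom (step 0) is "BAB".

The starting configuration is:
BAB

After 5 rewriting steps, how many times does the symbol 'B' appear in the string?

486

t=0: BAB
t=1: BBBCABBB
t=2: BBBBBBBBBACABBBBBBBBB
t=3: BBBBBBBBBBBBBBBBBBBBBBBBBBBCAACABBBBBBBBBBBBBBBBBBBBBBBBBBB
t=4: BBBBBBBBBBBBBBBBBBBBBBBBBBBBBBBBBBBBBBBBBBBBBBBBBBBBBBBBBB…BBBBBBBBBBBBBBBBBBBBBBBBBBBBBBBBBBBBBBBBBBBBBBBBBBBBBBBBBB  (len 170)
t=5: BBBBBBBBBBBBBBBBBBBBBBBBBBBBBBBBBBBBBBBBBBBBBBBBBBBBBBBBBB…BBBBBBBBBBBBBBBBBBBBBBBBBBBBBBBBBBBBBBBBBBBBBBBBBBBBBBBBBB  (len 499)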